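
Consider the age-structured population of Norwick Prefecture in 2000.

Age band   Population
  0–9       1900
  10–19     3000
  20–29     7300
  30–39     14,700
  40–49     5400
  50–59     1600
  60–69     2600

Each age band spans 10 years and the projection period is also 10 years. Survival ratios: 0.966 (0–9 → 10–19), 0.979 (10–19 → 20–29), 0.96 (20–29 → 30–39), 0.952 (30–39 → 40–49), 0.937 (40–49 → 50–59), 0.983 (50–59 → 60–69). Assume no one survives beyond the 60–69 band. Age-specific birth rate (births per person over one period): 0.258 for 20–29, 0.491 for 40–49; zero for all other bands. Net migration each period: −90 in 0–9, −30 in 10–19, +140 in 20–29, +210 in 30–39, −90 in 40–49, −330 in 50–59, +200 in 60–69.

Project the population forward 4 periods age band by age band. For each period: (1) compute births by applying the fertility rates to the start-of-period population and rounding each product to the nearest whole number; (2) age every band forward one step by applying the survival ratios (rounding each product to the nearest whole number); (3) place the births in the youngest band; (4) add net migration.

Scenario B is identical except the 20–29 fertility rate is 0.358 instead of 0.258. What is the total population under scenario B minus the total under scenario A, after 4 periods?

[period 1]
Births: 7300 × 0.258 = 1883  |  5400 × 0.491 = 2651 → 4534
10–19: 1900 × 0.966 = 1835
20–29: 3000 × 0.979 = 2937
30–39: 7300 × 0.96 = 7008
40–49: 14700 × 0.952 = 13994
50–59: 5400 × 0.937 = 5060
60–69: 1600 × 0.983 = 1573
Net migration: 0–9 − 90 → 4444; 10–19 − 30 → 1805; 20–29 + 140 → 3077; 30–39 + 210 → 7218; 40–49 − 90 → 13904; 50–59 − 330 → 4730; 60–69 + 200 → 1773
→ [4444, 1805, 3077, 7218, 13904, 4730, 1773]
[period 2]
Births: 3077 × 0.258 = 794  |  13904 × 0.491 = 6827 → 7621
10–19: 4444 × 0.966 = 4293
20–29: 1805 × 0.979 = 1767
30–39: 3077 × 0.96 = 2954
40–49: 7218 × 0.952 = 6872
50–59: 13904 × 0.937 = 13028
60–69: 4730 × 0.983 = 4650
Net migration: 0–9 − 90 → 7531; 10–19 − 30 → 4263; 20–29 + 140 → 1907; 30–39 + 210 → 3164; 40–49 − 90 → 6782; 50–59 − 330 → 12698; 60–69 + 200 → 4850
→ [7531, 4263, 1907, 3164, 6782, 12698, 4850]
[period 3]
Births: 1907 × 0.258 = 492  |  6782 × 0.491 = 3330 → 3822
10–19: 7531 × 0.966 = 7275
20–29: 4263 × 0.979 = 4173
30–39: 1907 × 0.96 = 1831
40–49: 3164 × 0.952 = 3012
50–59: 6782 × 0.937 = 6355
60–69: 12698 × 0.983 = 12482
Net migration: 0–9 − 90 → 3732; 10–19 − 30 → 7245; 20–29 + 140 → 4313; 30–39 + 210 → 2041; 40–49 − 90 → 2922; 50–59 − 330 → 6025; 60–69 + 200 → 12682
→ [3732, 7245, 4313, 2041, 2922, 6025, 12682]
[period 4]
Births: 4313 × 0.258 = 1113  |  2922 × 0.491 = 1435 → 2548
10–19: 3732 × 0.966 = 3605
20–29: 7245 × 0.979 = 7093
30–39: 4313 × 0.96 = 4140
40–49: 2041 × 0.952 = 1943
50–59: 2922 × 0.937 = 2738
60–69: 6025 × 0.983 = 5923
Net migration: 0–9 − 90 → 2458; 10–19 − 30 → 3575; 20–29 + 140 → 7233; 30–39 + 210 → 4350; 40–49 − 90 → 1853; 50–59 − 330 → 2408; 60–69 + 200 → 6123
→ [2458, 3575, 7233, 4350, 1853, 2408, 6123]
Scenario A total after 4 periods: 28000
Scenario B projection —
[period 1]
Births: 7300 × 0.358 = 2613  |  5400 × 0.491 = 2651 → 5264
10–19: 1900 × 0.966 = 1835
20–29: 3000 × 0.979 = 2937
30–39: 7300 × 0.96 = 7008
40–49: 14700 × 0.952 = 13994
50–59: 5400 × 0.937 = 5060
60–69: 1600 × 0.983 = 1573
Net migration: 0–9 − 90 → 5174; 10–19 − 30 → 1805; 20–29 + 140 → 3077; 30–39 + 210 → 7218; 40–49 − 90 → 13904; 50–59 − 330 → 4730; 60–69 + 200 → 1773
→ [5174, 1805, 3077, 7218, 13904, 4730, 1773]
[period 2]
Births: 3077 × 0.358 = 1102  |  13904 × 0.491 = 6827 → 7929
10–19: 5174 × 0.966 = 4998
20–29: 1805 × 0.979 = 1767
30–39: 3077 × 0.96 = 2954
40–49: 7218 × 0.952 = 6872
50–59: 13904 × 0.937 = 13028
60–69: 4730 × 0.983 = 4650
Net migration: 0–9 − 90 → 7839; 10–19 − 30 → 4968; 20–29 + 140 → 1907; 30–39 + 210 → 3164; 40–49 − 90 → 6782; 50–59 − 330 → 12698; 60–69 + 200 → 4850
→ [7839, 4968, 1907, 3164, 6782, 12698, 4850]
[period 3]
Births: 1907 × 0.358 = 683  |  6782 × 0.491 = 3330 → 4013
10–19: 7839 × 0.966 = 7572
20–29: 4968 × 0.979 = 4864
30–39: 1907 × 0.96 = 1831
40–49: 3164 × 0.952 = 3012
50–59: 6782 × 0.937 = 6355
60–69: 12698 × 0.983 = 12482
Net migration: 0–9 − 90 → 3923; 10–19 − 30 → 7542; 20–29 + 140 → 5004; 30–39 + 210 → 2041; 40–49 − 90 → 2922; 50–59 − 330 → 6025; 60–69 + 200 → 12682
→ [3923, 7542, 5004, 2041, 2922, 6025, 12682]
[period 4]
Births: 5004 × 0.358 = 1791  |  2922 × 0.491 = 1435 → 3226
10–19: 3923 × 0.966 = 3790
20–29: 7542 × 0.979 = 7384
30–39: 5004 × 0.96 = 4804
40–49: 2041 × 0.952 = 1943
50–59: 2922 × 0.937 = 2738
60–69: 6025 × 0.983 = 5923
Net migration: 0–9 − 90 → 3136; 10–19 − 30 → 3760; 20–29 + 140 → 7524; 30–39 + 210 → 5014; 40–49 − 90 → 1853; 50–59 − 330 → 2408; 60–69 + 200 → 6123
→ [3136, 3760, 7524, 5014, 1853, 2408, 6123]
Scenario B total after 4 periods: 29818
Difference B − A = 29818 − 28000 = 1818

1818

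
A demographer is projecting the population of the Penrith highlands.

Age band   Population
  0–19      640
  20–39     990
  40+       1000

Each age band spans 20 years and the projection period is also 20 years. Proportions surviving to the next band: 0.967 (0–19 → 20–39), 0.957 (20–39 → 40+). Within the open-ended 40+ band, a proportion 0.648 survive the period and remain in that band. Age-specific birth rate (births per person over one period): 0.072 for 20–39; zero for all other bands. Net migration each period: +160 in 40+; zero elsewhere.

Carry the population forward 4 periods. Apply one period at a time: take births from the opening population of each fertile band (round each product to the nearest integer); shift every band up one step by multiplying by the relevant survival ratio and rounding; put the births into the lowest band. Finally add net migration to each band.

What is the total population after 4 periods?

1150

Let band 1 be 0–19 through band 3 = 40+.
[period 1]
Births: 990 × 0.072 = 71
Band 2: 640 × 0.967 = 619
Band 3: 990 × 0.957 + 1000 × 0.648 = 947 + 648 = 1595
Net migration: Band 3 + 160 → 1755
→ [71, 619, 1755]
[period 2]
Births: 619 × 0.072 = 45
Band 2: 71 × 0.967 = 69
Band 3: 619 × 0.957 + 1755 × 0.648 = 592 + 1137 = 1729
Net migration: Band 3 + 160 → 1889
→ [45, 69, 1889]
[period 3]
Births: 69 × 0.072 = 5
Band 2: 45 × 0.967 = 44
Band 3: 69 × 0.957 + 1889 × 0.648 = 66 + 1224 = 1290
Net migration: Band 3 + 160 → 1450
→ [5, 44, 1450]
[period 4]
Births: 44 × 0.072 = 3
Band 2: 5 × 0.967 = 5
Band 3: 44 × 0.957 + 1450 × 0.648 = 42 + 940 = 982
Net migration: Band 3 + 160 → 1142
→ [3, 5, 1142]
Total after period 4: 3 + 5 + 1142 = 1150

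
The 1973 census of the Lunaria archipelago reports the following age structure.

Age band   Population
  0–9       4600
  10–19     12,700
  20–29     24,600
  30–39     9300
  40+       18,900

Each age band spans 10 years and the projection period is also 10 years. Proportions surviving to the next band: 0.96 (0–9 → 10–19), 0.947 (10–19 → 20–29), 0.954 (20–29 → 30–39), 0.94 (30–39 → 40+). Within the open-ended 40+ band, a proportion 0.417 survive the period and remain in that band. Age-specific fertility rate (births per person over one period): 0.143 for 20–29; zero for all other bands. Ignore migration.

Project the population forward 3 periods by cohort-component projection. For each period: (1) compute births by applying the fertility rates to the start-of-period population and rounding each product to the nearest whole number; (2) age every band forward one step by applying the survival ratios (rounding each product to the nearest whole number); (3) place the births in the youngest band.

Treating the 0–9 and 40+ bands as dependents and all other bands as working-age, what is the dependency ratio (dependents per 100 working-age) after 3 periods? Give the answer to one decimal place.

(Bands numbered youngest = 1 to oldest = 5.)
— Period 1 —
Births: 24600 × 0.143 = 3518
Band 2: 4600 × 0.96 = 4416
Band 3: 12700 × 0.947 = 12027
Band 4: 24600 × 0.954 = 23468
Band 5: 9300 × 0.94 + 18900 × 0.417 = 8742 + 7881 = 16623
Population now: 0–9=3518, 10–19=4416, 20–29=12027, 30–39=23468, 40+=16623
— Period 2 —
Births: 12027 × 0.143 = 1720
Band 2: 3518 × 0.96 = 3377
Band 3: 4416 × 0.947 = 4182
Band 4: 12027 × 0.954 = 11474
Band 5: 23468 × 0.94 + 16623 × 0.417 = 22060 + 6932 = 28992
Population now: 0–9=1720, 10–19=3377, 20–29=4182, 30–39=11474, 40+=28992
— Period 3 —
Births: 4182 × 0.143 = 598
Band 2: 1720 × 0.96 = 1651
Band 3: 3377 × 0.947 = 3198
Band 4: 4182 × 0.954 = 3990
Band 5: 11474 × 0.94 + 28992 × 0.417 = 10786 + 12090 = 22876
Population now: 0–9=598, 10–19=1651, 20–29=3198, 30–39=3990, 40+=22876
Dependents (band 0–9 + band 40+) = 598 + 22876 = 23474; working-age = 8839; ratio = 23474/8839 × 100 = 265.6

265.6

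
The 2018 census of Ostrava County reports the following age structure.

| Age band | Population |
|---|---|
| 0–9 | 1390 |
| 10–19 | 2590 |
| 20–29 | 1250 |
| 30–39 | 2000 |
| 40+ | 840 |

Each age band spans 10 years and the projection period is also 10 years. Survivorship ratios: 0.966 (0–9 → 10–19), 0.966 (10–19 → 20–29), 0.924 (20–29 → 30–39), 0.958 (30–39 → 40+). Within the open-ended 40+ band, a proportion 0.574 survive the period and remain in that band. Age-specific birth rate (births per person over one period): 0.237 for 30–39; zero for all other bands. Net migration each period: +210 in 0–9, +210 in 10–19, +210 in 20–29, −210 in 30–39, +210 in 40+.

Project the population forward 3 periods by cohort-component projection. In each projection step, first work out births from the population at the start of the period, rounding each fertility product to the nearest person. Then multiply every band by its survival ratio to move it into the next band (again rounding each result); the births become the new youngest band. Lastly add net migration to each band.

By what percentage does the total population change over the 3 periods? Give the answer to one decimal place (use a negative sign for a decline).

-4.4

Let group 1 be 0–9 through group 5 = 40+.
After projecting period 1:
Births: 2000 * 0.237 = 474
Group 2: 1390 * 0.966 = 1343
Group 3: 2590 * 0.966 = 2502
Group 4: 1250 * 0.924 = 1155
Group 5: 2000 * 0.958 + 840 * 0.574 = 1916 + 482 = 2398
Net migration: Group 1 + 210 → 684; Group 2 + 210 → 1553; Group 3 + 210 → 2712; Group 4 − 210 → 945; Group 5 + 210 → 2608
Population now: 0–9=684, 10–19=1553, 20–29=2712, 30–39=945, 40+=2608
After projecting period 2:
Births: 945 * 0.237 = 224
Group 2: 684 * 0.966 = 661
Group 3: 1553 * 0.966 = 1500
Group 4: 2712 * 0.924 = 2506
Group 5: 945 * 0.958 + 2608 * 0.574 = 905 + 1497 = 2402
Net migration: Group 1 + 210 → 434; Group 2 + 210 → 871; Group 3 + 210 → 1710; Group 4 − 210 → 2296; Group 5 + 210 → 2612
Population now: 0–9=434, 10–19=871, 20–29=1710, 30–39=2296, 40+=2612
After projecting period 3:
Births: 2296 * 0.237 = 544
Group 2: 434 * 0.966 = 419
Group 3: 871 * 0.966 = 841
Group 4: 1710 * 0.924 = 1580
Group 5: 2296 * 0.958 + 2612 * 0.574 = 2200 + 1499 = 3699
Net migration: Group 1 + 210 → 754; Group 2 + 210 → 629; Group 3 + 210 → 1051; Group 4 − 210 → 1370; Group 5 + 210 → 3909
Population now: 0–9=754, 10–19=629, 20–29=1051, 30–39=1370, 40+=3909
Total: 8070 → 7713; change = -357; percentage change = -4.4%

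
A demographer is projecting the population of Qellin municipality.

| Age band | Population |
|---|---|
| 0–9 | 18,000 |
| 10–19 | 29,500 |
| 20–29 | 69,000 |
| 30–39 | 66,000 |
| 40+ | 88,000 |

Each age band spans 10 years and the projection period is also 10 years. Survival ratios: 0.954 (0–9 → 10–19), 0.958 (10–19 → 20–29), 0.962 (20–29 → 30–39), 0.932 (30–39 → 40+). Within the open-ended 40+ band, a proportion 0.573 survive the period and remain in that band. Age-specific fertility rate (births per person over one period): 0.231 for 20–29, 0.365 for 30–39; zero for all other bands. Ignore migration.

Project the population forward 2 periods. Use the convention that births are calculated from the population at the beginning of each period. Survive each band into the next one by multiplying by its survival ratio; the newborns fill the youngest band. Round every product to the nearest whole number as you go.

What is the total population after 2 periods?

Period 1:
Births: 69000 × 0.231 = 15939  |  66000 × 0.365 = 24090 ⇒ total 40029
10–19: 18000 × 0.954 = 17172
20–29: 29500 × 0.958 = 28261
30–39: 69000 × 0.962 = 66378
40+: 66000 × 0.932 + 88000 × 0.573 = 61512 + 50424 = 111936
Population now: 0–9=40029, 10–19=17172, 20–29=28261, 30–39=66378, 40+=111936
Period 2:
Births: 28261 × 0.231 = 6528  |  66378 × 0.365 = 24228 ⇒ total 30756
10–19: 40029 × 0.954 = 38188
20–29: 17172 × 0.958 = 16451
30–39: 28261 × 0.962 = 27187
40+: 66378 × 0.932 + 111936 × 0.573 = 61864 + 64139 = 126003
Population now: 0–9=30756, 10–19=38188, 20–29=16451, 30–39=27187, 40+=126003
Total after period 2: 30756 + 38188 + 16451 + 27187 + 126003 = 238585

238585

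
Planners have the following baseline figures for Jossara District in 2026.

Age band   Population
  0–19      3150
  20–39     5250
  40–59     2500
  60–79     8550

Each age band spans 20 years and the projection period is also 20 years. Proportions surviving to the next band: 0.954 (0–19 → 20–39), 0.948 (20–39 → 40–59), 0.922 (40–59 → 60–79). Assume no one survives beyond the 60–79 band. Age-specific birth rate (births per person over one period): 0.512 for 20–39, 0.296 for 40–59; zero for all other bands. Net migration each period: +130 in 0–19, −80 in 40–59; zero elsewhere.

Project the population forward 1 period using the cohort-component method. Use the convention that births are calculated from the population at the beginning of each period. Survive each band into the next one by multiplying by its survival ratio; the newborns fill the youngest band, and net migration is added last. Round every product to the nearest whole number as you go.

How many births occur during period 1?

Numbering the groups 1..4 from youngest to oldest:
Period 1:
Births: 5250 * 0.512 = 2688  |  2500 * 0.296 = 740 — total 3428
Group 2: 3150 * 0.954 = 3005
Group 3: 5250 * 0.948 = 4977
Group 4: 2500 * 0.922 = 2305
Net migration: Group 1 + 130 → 3558; Group 3 − 80 → 4897
→ [3558, 3005, 4897, 2305]

3428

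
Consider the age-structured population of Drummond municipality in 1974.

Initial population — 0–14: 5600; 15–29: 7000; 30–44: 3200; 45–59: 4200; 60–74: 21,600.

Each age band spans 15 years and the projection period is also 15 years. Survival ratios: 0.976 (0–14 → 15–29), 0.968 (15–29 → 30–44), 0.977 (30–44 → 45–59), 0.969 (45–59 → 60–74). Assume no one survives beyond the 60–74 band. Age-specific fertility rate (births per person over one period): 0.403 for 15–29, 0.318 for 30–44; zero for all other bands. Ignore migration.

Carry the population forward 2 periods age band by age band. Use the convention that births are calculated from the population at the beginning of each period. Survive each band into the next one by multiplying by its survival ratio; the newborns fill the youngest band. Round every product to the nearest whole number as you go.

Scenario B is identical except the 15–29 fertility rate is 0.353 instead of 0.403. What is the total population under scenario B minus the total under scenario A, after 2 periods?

-616

Period 1:
Births: 7000 × 0.403 = 2821, 3200 × 0.318 = 1018 → total 3839
15–29: 5600 × 0.976 = 5466
30–44: 7000 × 0.968 = 6776
45–59: 3200 × 0.977 = 3126
60–74: 4200 × 0.969 = 4070
End of period: [3839, 5466, 6776, 3126, 4070]
Period 2:
Births: 5466 × 0.403 = 2203, 6776 × 0.318 = 2155 → total 4358
15–29: 3839 × 0.976 = 3747
30–44: 5466 × 0.968 = 5291
45–59: 6776 × 0.977 = 6620
60–74: 3126 × 0.969 = 3029
End of period: [4358, 3747, 5291, 6620, 3029]
Scenario A total after 2 periods: 23045
Scenario B projection —
Period 1:
Births: 7000 × 0.353 = 2471, 3200 × 0.318 = 1018 → total 3489
15–29: 5600 × 0.976 = 5466
30–44: 7000 × 0.968 = 6776
45–59: 3200 × 0.977 = 3126
60–74: 4200 × 0.969 = 4070
End of period: [3489, 5466, 6776, 3126, 4070]
Period 2:
Births: 5466 × 0.353 = 1929, 6776 × 0.318 = 2155 → total 4084
15–29: 3489 × 0.976 = 3405
30–44: 5466 × 0.968 = 5291
45–59: 6776 × 0.977 = 6620
60–74: 3126 × 0.969 = 3029
End of period: [4084, 3405, 5291, 6620, 3029]
Scenario B total after 2 periods: 22429
Difference B − A = 22429 − 23045 = -616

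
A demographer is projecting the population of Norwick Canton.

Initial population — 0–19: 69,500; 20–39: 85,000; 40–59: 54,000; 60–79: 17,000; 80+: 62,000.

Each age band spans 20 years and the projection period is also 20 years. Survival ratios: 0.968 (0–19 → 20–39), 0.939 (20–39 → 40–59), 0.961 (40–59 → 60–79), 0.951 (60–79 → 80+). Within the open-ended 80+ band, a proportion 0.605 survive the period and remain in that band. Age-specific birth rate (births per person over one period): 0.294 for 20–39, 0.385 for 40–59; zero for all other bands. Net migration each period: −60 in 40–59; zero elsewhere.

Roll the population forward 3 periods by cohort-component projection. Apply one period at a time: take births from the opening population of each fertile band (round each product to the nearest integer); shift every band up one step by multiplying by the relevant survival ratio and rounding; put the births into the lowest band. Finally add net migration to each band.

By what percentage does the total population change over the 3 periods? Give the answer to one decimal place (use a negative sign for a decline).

Let group 1 be 0–19 through group 5 = 80+.
— Period 1 —
Births: 85000 * 0.294 = 24990, 54000 * 0.385 = 20790 — total 45780
Group 2: 69500 * 0.968 = 67276
Group 3: 85000 * 0.939 = 79815
Group 4: 54000 * 0.961 = 51894
Group 5: 17000 * 0.951 + 62000 * 0.605 = 16167 + 37510 = 53677
Net migration: Group 3 − 60 → 79755
End of period: [45780, 67276, 79755, 51894, 53677]
— Period 2 —
Births: 67276 * 0.294 = 19779, 79755 * 0.385 = 30706 — total 50485
Group 2: 45780 * 0.968 = 44315
Group 3: 67276 * 0.939 = 63172
Group 4: 79755 * 0.961 = 76645
Group 5: 51894 * 0.951 + 53677 * 0.605 = 49351 + 32475 = 81826
Net migration: Group 3 − 60 → 63112
End of period: [50485, 44315, 63112, 76645, 81826]
— Period 3 —
Births: 44315 * 0.294 = 13029, 63112 * 0.385 = 24298 — total 37327
Group 2: 50485 * 0.968 = 48869
Group 3: 44315 * 0.939 = 41612
Group 4: 63112 * 0.961 = 60651
Group 5: 76645 * 0.951 + 81826 * 0.605 = 72889 + 49505 = 122394
Net migration: Group 3 − 60 → 41552
End of period: [37327, 48869, 41552, 60651, 122394]
Total: 287500 → 310793; change = 23293; percentage change = 8.1%

8.1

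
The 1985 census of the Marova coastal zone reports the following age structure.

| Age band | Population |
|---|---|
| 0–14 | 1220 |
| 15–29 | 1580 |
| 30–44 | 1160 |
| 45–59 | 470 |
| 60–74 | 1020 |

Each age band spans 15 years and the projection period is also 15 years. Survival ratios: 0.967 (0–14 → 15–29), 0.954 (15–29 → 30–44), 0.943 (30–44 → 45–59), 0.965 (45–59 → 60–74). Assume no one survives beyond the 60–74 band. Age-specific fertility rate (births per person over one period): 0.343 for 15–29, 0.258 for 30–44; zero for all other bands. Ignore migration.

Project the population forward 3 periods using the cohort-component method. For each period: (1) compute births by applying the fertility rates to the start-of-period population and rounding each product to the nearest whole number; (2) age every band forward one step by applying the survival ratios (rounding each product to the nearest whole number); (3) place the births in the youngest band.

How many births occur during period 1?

841

[period 1]
Births: 1580 × 0.343 = 542 ; 1160 × 0.258 = 299 — total 841
15–29: 1220 × 0.967 = 1180
30–44: 1580 × 0.954 = 1507
45–59: 1160 × 0.943 = 1094
60–74: 470 × 0.965 = 454
End of period: [841, 1180, 1507, 1094, 454]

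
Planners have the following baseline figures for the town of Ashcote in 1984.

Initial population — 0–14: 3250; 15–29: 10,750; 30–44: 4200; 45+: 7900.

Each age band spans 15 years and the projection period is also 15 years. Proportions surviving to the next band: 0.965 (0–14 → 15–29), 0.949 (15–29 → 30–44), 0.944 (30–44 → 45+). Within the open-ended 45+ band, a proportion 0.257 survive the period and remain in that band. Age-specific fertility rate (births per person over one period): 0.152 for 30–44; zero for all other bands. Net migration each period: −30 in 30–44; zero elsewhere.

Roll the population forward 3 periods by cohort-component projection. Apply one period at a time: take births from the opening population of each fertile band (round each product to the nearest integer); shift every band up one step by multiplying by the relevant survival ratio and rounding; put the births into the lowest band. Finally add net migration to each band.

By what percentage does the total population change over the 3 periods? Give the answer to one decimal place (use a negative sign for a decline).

-68.8

Period 1.
Births: 4200 * 0.152 = 638
15–29: 3250 * 0.965 = 3136
30–44: 10750 * 0.949 = 10202
45+: 4200 * 0.944 + 7900 * 0.257 = 3965 + 2030 = 5995
Net migration: 30–44 − 30 → 10172
End of period: [638, 3136, 10172, 5995]
Period 2.
Births: 10172 * 0.152 = 1546
15–29: 638 * 0.965 = 616
30–44: 3136 * 0.949 = 2976
45+: 10172 * 0.944 + 5995 * 0.257 = 9602 + 1541 = 11143
Net migration: 30–44 − 30 → 2946
End of period: [1546, 616, 2946, 11143]
Period 3.
Births: 2946 * 0.152 = 448
15–29: 1546 * 0.965 = 1492
30–44: 616 * 0.949 = 585
45+: 2946 * 0.944 + 11143 * 0.257 = 2781 + 2864 = 5645
Net migration: 30–44 − 30 → 555
End of period: [448, 1492, 555, 5645]
Total: 26100 → 8140; change = -17960; percentage change = -68.8%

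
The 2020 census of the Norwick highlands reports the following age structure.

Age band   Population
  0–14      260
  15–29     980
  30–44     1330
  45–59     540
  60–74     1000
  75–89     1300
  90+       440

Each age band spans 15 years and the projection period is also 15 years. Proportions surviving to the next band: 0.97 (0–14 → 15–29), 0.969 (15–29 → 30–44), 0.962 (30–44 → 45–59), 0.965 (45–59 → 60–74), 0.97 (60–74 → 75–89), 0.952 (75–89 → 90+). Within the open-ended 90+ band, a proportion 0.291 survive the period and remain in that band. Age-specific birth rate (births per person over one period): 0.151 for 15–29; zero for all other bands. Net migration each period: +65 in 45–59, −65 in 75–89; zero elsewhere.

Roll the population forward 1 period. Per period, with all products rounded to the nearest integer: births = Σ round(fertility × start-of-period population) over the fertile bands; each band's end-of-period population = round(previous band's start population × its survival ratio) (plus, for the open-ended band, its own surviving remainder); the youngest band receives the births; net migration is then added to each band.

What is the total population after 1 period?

Period 1.
Births: 980 × 0.151 = 148
15–29: 260 × 0.97 = 252
30–44: 980 × 0.969 = 950
45–59: 1330 × 0.962 = 1279
60–74: 540 × 0.965 = 521
75–89: 1000 × 0.97 = 970
90+: 1300 × 0.952 + 440 × 0.291 = 1238 + 128 = 1366
Net migration: 45–59 + 65 → 1344; 75–89 − 65 → 905
Population now: 0–14=148, 15–29=252, 30–44=950, 45–59=1344, 60–74=521, 75–89=905, 90+=1366
Total after period 1: 148 + 252 + 950 + 1344 + 521 + 905 + 1366 = 5486

5486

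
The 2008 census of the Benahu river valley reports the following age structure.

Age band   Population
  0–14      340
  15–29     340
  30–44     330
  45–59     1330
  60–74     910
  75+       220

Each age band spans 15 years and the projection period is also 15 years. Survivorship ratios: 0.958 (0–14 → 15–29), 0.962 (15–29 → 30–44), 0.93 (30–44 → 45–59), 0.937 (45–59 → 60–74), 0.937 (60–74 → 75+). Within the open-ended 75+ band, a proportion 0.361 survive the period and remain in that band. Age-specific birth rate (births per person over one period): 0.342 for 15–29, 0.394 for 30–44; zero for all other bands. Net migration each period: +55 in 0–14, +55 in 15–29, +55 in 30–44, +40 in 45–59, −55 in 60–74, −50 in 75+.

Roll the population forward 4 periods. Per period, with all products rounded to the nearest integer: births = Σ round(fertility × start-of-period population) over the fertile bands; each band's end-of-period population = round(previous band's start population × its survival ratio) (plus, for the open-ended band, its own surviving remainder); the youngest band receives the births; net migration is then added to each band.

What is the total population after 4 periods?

2380

[period 1]
Births: 340 × 0.342 = 116, 330 × 0.394 = 130 → 246
15–29: 340 × 0.958 = 326
30–44: 340 × 0.962 = 327
45–59: 330 × 0.93 = 307
60–74: 1330 × 0.937 = 1246
75+: 910 × 0.937 + 220 × 0.361 = 853 + 79 = 932
Net migration: 0–14 + 55 → 301; 15–29 + 55 → 381; 30–44 + 55 → 382; 45–59 + 40 → 347; 60–74 − 55 → 1191; 75+ − 50 → 882
Giving 301 / 381 / 382 / 347 / 1191 / 882.
[period 2]
Births: 381 × 0.342 = 130, 382 × 0.394 = 151 → 281
15–29: 301 × 0.958 = 288
30–44: 381 × 0.962 = 367
45–59: 382 × 0.93 = 355
60–74: 347 × 0.937 = 325
75+: 1191 × 0.937 + 882 × 0.361 = 1116 + 318 = 1434
Net migration: 0–14 + 55 → 336; 15–29 + 55 → 343; 30–44 + 55 → 422; 45–59 + 40 → 395; 60–74 − 55 → 270; 75+ − 50 → 1384
Giving 336 / 343 / 422 / 395 / 270 / 1384.
[period 3]
Births: 343 × 0.342 = 117, 422 × 0.394 = 166 → 283
15–29: 336 × 0.958 = 322
30–44: 343 × 0.962 = 330
45–59: 422 × 0.93 = 392
60–74: 395 × 0.937 = 370
75+: 270 × 0.937 + 1384 × 0.361 = 253 + 500 = 753
Net migration: 0–14 + 55 → 338; 15–29 + 55 → 377; 30–44 + 55 → 385; 45–59 + 40 → 432; 60–74 − 55 → 315; 75+ − 50 → 703
Giving 338 / 377 / 385 / 432 / 315 / 703.
[period 4]
Births: 377 × 0.342 = 129, 385 × 0.394 = 152 → 281
15–29: 338 × 0.958 = 324
30–44: 377 × 0.962 = 363
45–59: 385 × 0.93 = 358
60–74: 432 × 0.937 = 405
75+: 315 × 0.937 + 703 × 0.361 = 295 + 254 = 549
Net migration: 0–14 + 55 → 336; 15–29 + 55 → 379; 30–44 + 55 → 418; 45–59 + 40 → 398; 60–74 − 55 → 350; 75+ − 50 → 499
Giving 336 / 379 / 418 / 398 / 350 / 499.
Total after period 4: 336 + 379 + 418 + 398 + 350 + 499 = 2380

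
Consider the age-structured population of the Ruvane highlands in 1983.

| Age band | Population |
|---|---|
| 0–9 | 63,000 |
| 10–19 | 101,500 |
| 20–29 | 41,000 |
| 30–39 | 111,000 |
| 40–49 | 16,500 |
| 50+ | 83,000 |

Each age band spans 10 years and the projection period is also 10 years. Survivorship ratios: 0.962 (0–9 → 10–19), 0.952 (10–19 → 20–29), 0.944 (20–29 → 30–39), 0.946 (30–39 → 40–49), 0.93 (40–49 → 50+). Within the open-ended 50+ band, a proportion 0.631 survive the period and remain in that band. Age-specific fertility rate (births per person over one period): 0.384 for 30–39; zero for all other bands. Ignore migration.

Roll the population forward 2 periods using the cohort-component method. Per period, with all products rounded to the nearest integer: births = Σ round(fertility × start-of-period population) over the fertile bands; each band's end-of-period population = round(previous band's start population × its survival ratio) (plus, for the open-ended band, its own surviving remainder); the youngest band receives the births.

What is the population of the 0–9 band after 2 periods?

(Groups numbered youngest = 1 to oldest = 6.)
Period 1:
Births: 111000 × 0.384 = 42624
Group 2: 63000 × 0.962 = 60606
Group 3: 101500 × 0.952 = 96628
Group 4: 41000 × 0.944 = 38704
Group 5: 111000 × 0.946 = 105006
Group 6: 16500 × 0.93 + 83000 × 0.631 = 15345 + 52373 = 67718
Population now: 0–9=42624, 10–19=60606, 20–29=96628, 30–39=38704, 40–49=105006, 50+=67718
Period 2:
Births: 38704 × 0.384 = 14862
Group 2: 42624 × 0.962 = 41004
Group 3: 60606 × 0.952 = 57697
Group 4: 96628 × 0.944 = 91217
Group 5: 38704 × 0.946 = 36614
Group 6: 105006 × 0.93 + 67718 × 0.631 = 97656 + 42730 = 140386
Population now: 0–9=14862, 10–19=41004, 20–29=57697, 30–39=91217, 40–49=36614, 50+=140386

14862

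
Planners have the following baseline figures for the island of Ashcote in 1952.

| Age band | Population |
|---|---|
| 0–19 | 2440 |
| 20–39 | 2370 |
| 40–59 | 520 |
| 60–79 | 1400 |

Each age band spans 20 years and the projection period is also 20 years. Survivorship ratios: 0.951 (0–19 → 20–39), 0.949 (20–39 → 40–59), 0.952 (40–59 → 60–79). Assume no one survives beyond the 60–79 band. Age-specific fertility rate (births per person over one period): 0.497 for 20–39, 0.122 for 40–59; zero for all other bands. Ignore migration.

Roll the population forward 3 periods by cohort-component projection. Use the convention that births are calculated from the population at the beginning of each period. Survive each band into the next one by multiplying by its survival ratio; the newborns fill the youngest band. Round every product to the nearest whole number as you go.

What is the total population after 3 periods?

5428

(Groups numbered youngest = 1 to oldest = 4.)
Period 1.
Births: 2370 × 0.497 = 1178, 520 × 0.122 = 63 → total 1241
Group 2: 2440 × 0.951 = 2320
Group 3: 2370 × 0.949 = 2249
Group 4: 520 × 0.952 = 495
Population now: 0–19=1241, 20–39=2320, 40–59=2249, 60–79=495
Period 2.
Births: 2320 × 0.497 = 1153, 2249 × 0.122 = 274 → total 1427
Group 2: 1241 × 0.951 = 1180
Group 3: 2320 × 0.949 = 2202
Group 4: 2249 × 0.952 = 2141
Population now: 0–19=1427, 20–39=1180, 40–59=2202, 60–79=2141
Period 3.
Births: 1180 × 0.497 = 586, 2202 × 0.122 = 269 → total 855
Group 2: 1427 × 0.951 = 1357
Group 3: 1180 × 0.949 = 1120
Group 4: 2202 × 0.952 = 2096
Population now: 0–19=855, 20–39=1357, 40–59=1120, 60–79=2096
Total after period 3: 855 + 1357 + 1120 + 2096 = 5428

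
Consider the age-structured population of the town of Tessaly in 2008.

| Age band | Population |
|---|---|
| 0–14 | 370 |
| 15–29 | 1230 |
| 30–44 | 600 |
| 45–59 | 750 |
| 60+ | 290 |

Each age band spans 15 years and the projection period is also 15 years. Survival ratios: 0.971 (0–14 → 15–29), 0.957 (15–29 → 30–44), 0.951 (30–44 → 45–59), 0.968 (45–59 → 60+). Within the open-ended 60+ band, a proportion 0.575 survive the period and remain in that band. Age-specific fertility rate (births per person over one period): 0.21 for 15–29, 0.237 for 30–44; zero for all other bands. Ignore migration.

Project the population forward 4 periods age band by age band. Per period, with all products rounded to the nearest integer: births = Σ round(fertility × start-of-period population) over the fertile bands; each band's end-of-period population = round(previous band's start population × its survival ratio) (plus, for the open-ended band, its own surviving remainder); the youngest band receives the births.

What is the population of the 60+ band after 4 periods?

1292

Call the groups 1 to 5, youngest first.
After projecting period 1:
Births: 1230 × 0.21 = 258 ; 600 × 0.237 = 142 — total 400
Group 2: 370 × 0.971 = 359
Group 3: 1230 × 0.957 = 1177
Group 4: 600 × 0.951 = 571
Group 5: 750 × 0.968 + 290 × 0.575 = 726 + 167 = 893
End of period: [400, 359, 1177, 571, 893]
After projecting period 2:
Births: 359 × 0.21 = 75 ; 1177 × 0.237 = 279 — total 354
Group 2: 400 × 0.971 = 388
Group 3: 359 × 0.957 = 344
Group 4: 1177 × 0.951 = 1119
Group 5: 571 × 0.968 + 893 × 0.575 = 553 + 513 = 1066
End of period: [354, 388, 344, 1119, 1066]
After projecting period 3:
Births: 388 × 0.21 = 81 ; 344 × 0.237 = 82 — total 163
Group 2: 354 × 0.971 = 344
Group 3: 388 × 0.957 = 371
Group 4: 344 × 0.951 = 327
Group 5: 1119 × 0.968 + 1066 × 0.575 = 1083 + 613 = 1696
End of period: [163, 344, 371, 327, 1696]
After projecting period 4:
Births: 344 × 0.21 = 72 ; 371 × 0.237 = 88 — total 160
Group 2: 163 × 0.971 = 158
Group 3: 344 × 0.957 = 329
Group 4: 371 × 0.951 = 353
Group 5: 327 × 0.968 + 1696 × 0.575 = 317 + 975 = 1292
End of period: [160, 158, 329, 353, 1292]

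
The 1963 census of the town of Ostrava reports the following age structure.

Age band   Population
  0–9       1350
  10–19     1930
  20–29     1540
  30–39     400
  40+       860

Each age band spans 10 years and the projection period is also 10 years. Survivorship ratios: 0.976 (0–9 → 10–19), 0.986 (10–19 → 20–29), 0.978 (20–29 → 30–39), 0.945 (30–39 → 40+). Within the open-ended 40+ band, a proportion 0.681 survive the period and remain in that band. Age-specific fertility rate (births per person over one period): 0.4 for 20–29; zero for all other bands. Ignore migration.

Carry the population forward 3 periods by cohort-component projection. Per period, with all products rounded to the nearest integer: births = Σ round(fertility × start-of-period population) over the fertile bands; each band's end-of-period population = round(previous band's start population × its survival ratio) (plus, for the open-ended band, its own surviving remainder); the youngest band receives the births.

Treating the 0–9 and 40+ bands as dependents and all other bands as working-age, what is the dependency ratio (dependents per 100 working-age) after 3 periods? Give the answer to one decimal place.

Call the groups 1 to 5, youngest first.
[period 1]
Births: 1540 × 0.4 = 616
Group 2: 1350 × 0.976 = 1318
Group 3: 1930 × 0.986 = 1903
Group 4: 1540 × 0.978 = 1506
Group 5: 400 × 0.945 + 860 × 0.681 = 378 + 586 = 964
Population now: 0–9=616, 10–19=1318, 20–29=1903, 30–39=1506, 40+=964
[period 2]
Births: 1903 × 0.4 = 761
Group 2: 616 × 0.976 = 601
Group 3: 1318 × 0.986 = 1300
Group 4: 1903 × 0.978 = 1861
Group 5: 1506 × 0.945 + 964 × 0.681 = 1423 + 656 = 2079
Population now: 0–9=761, 10–19=601, 20–29=1300, 30–39=1861, 40+=2079
[period 3]
Births: 1300 × 0.4 = 520
Group 2: 761 × 0.976 = 743
Group 3: 601 × 0.986 = 593
Group 4: 1300 × 0.978 = 1271
Group 5: 1861 × 0.945 + 2079 × 0.681 = 1759 + 1416 = 3175
Population now: 0–9=520, 10–19=743, 20–29=593, 30–39=1271, 40+=3175
Dependents (band 0–9 + band 40+) = 520 + 3175 = 3695; working-age = 2607; ratio = 3695/2607 × 100 = 141.7

141.7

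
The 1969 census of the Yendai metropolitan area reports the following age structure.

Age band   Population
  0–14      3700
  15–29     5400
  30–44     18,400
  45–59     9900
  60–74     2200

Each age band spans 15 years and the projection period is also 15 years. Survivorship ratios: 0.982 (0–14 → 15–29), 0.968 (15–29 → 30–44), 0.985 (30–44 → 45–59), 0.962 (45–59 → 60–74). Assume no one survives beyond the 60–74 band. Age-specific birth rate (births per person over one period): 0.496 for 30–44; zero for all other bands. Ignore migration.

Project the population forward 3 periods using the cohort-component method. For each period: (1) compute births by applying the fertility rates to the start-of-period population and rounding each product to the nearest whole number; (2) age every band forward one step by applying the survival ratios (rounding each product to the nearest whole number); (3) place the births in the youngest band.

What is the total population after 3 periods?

Numbering the bands 1..5 from youngest to oldest:
— Period 1 —
Births: 18400 * 0.496 = 9126
Band 2: 3700 * 0.982 = 3633
Band 3: 5400 * 0.968 = 5227
Band 4: 18400 * 0.985 = 18124
Band 5: 9900 * 0.962 = 9524
Population now: 0–14=9126, 15–29=3633, 30–44=5227, 45–59=18124, 60–74=9524
— Period 2 —
Births: 5227 * 0.496 = 2593
Band 2: 9126 * 0.982 = 8962
Band 3: 3633 * 0.968 = 3517
Band 4: 5227 * 0.985 = 5149
Band 5: 18124 * 0.962 = 17435
Population now: 0–14=2593, 15–29=8962, 30–44=3517, 45–59=5149, 60–74=17435
— Period 3 —
Births: 3517 * 0.496 = 1744
Band 2: 2593 * 0.982 = 2546
Band 3: 8962 * 0.968 = 8675
Band 4: 3517 * 0.985 = 3464
Band 5: 5149 * 0.962 = 4953
Population now: 0–14=1744, 15–29=2546, 30–44=8675, 45–59=3464, 60–74=4953
Total after period 3: 1744 + 2546 + 8675 + 3464 + 4953 = 21382

21382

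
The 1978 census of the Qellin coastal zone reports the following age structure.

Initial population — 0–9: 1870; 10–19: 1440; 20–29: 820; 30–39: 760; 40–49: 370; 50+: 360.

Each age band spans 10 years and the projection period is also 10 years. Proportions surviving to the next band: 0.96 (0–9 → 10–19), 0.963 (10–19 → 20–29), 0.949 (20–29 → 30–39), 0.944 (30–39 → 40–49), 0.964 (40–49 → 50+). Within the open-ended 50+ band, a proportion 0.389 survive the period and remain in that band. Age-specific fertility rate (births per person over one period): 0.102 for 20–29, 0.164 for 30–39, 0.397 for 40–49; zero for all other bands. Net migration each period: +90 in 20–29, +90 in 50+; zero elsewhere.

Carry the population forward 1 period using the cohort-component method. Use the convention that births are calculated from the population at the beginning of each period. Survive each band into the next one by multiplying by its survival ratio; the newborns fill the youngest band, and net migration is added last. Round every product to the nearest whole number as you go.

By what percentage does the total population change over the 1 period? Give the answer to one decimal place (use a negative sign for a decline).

Period 1.
Births: 820 × 0.102 = 84, 760 × 0.164 = 125, 370 × 0.397 = 147 — total 356
10–19: 1870 × 0.96 = 1795
20–29: 1440 × 0.963 = 1387
30–39: 820 × 0.949 = 778
40–49: 760 × 0.944 = 717
50+: 370 × 0.964 + 360 × 0.389 = 357 + 140 = 497
Net migration: 20–29 + 90 → 1477; 50+ + 90 → 587
→ [356, 1795, 1477, 778, 717, 587]
Total: 5620 → 5710; change = 90; percentage change = 1.6%

1.6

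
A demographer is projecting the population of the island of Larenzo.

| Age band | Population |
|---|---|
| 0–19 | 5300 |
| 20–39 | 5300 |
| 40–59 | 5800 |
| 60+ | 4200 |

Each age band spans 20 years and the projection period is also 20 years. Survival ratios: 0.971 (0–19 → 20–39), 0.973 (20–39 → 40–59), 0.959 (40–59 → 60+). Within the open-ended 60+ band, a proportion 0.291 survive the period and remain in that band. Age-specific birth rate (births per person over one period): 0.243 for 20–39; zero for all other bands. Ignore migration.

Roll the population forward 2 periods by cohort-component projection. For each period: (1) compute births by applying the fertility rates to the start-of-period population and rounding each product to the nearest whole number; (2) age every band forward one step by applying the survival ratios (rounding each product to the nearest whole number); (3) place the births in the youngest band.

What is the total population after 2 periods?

After projecting period 1:
Births: 5300 × 0.243 = 1288
20–39: 5300 × 0.971 = 5146
40–59: 5300 × 0.973 = 5157
60+: 5800 × 0.959 + 4200 × 0.291 = 5562 + 1222 = 6784
Population now: 0–19=1288, 20–39=5146, 40–59=5157, 60+=6784
After projecting period 2:
Births: 5146 × 0.243 = 1250
20–39: 1288 × 0.971 = 1251
40–59: 5146 × 0.973 = 5007
60+: 5157 × 0.959 + 6784 × 0.291 = 4946 + 1974 = 6920
Population now: 0–19=1250, 20–39=1251, 40–59=5007, 60+=6920
Total after period 2: 1250 + 1251 + 5007 + 6920 = 14428

14428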